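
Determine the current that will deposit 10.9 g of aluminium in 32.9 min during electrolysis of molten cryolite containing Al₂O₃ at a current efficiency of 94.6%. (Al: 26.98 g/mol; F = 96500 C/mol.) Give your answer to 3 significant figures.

62.6 A

n(Al) = 10.9 / 26.98 = 0.4040 mol
Al³⁺ + 3e⁻ → Al, so n(e⁻) = 3 × 0.4040 = 1.212 mol
Q = 1.212 × 96500 / 0.946 = 1.236×10^5 C
I = Q / t = 1.236×10^5 / 1974 s = 62.6 A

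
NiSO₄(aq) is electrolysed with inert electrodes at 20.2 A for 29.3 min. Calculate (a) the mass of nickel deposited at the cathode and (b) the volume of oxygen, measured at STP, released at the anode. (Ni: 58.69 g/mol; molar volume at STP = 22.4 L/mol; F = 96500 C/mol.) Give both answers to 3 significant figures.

10.8 g Ni; 2.06 L O₂

Q = 20.2 × 1758 = 35510 C; n(e⁻) = 35510 / 96500 = 0.3680 mol
Cathode: Ni²⁺ + 2e⁻ → Ni → n(Ni) = 0.3680/2 = 0.1840 mol → 10.8 g
Anode: 2H₂O → O₂ + 4H⁺ + 4e⁻ → n(O₂) = 0.3680/4 = 0.09200 mol → 2.06 L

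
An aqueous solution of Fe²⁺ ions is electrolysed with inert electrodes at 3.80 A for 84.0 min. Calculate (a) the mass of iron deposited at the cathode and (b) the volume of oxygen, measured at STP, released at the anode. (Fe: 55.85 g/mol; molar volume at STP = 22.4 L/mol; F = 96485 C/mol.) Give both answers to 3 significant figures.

5.54 g Fe; 1.11 L O₂

Q = 3.80 × 5040 = 19150 C; n(e⁻) = 19150 / 96485 = 0.1985 mol
Cathode: Fe²⁺ + 2e⁻ → Fe → n(Fe) = 0.1985/2 = 0.09925 mol → 5.54 g
Anode: 2H₂O → O₂ + 4H⁺ + 4e⁻ → n(O₂) = 0.1985/4 = 0.04963 mol → 1.11 L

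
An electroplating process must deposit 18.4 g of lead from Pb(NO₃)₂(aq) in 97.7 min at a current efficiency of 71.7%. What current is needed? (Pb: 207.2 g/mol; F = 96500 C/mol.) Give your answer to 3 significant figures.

4.08 A

n(Pb) = 18.4 / 207.2 = 0.08880 mol
Pb²⁺ + 2e⁻ → Pb, so n(e⁻) = 2 × 0.08880 = 0.1776 mol
Q = 0.1776 × 96500 / 0.717 = 23900 C
I = Q / t = 23900 / 5862 s = 4.08 A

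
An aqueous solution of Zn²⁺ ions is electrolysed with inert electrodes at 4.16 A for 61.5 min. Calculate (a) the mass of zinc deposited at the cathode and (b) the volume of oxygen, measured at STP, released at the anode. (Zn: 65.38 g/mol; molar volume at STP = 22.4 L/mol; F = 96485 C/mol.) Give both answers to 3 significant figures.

5.20 g Zn; 0.891 L O₂

Q = 4.16 × 3690 = 15350 C; n(e⁻) = 15350 / 96485 = 0.1591 mol
Cathode: Zn²⁺ + 2e⁻ → Zn → n(Zn) = 0.1591/2 = 0.07955 mol → 5.20 g
Anode: 2H₂O → O₂ + 4H⁺ + 4e⁻ → n(O₂) = 0.1591/4 = 0.03978 mol → 0.891 L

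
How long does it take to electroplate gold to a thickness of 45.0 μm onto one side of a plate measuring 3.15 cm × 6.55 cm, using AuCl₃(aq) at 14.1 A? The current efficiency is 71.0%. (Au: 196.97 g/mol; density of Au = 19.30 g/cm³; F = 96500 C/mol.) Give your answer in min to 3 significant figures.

4.38 min

Plated area = 3.15 × 6.55 = 20.63 cm²
Volume = 20.63 × 45.0×10⁻⁴ cm = 0.09284 cm³
m(Au) = 0.09284 × 19.30 = 1.792 g
n(Au) = 1.792 / 196.97 = 0.009098 mol; n(e⁻) = 3 × 0.009098 = 0.02729 mol
Q = 0.02729 × 96500 / 0.710 = 3709 C
t = 3709 / 14.1 = 263.0 s = 4.38 min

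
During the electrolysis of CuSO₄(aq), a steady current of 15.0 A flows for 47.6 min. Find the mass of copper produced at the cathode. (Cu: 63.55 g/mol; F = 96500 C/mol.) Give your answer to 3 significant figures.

14.1 g

Q = 15.0 A × 2856 s = 42840 C
n(e⁻) = 42840 / 96500 = 0.4439 mol
Cu²⁺ + 2e⁻ → Cu, so n(Cu) = 0.4439 / 2 = 0.2220 mol
m = 0.2220 × 63.55 = 14.1 g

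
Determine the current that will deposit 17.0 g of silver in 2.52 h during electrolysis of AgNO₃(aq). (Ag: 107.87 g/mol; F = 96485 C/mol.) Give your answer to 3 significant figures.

1.68 A

n(Ag) = 17.0 / 107.87 = 0.1576 mol
Ag⁺ + e⁻ → Ag, so n(e⁻) = 0.1576 mol
Q = 0.1576 × 96485 = 15210 C
I = Q / t = 15210 / 9072 s = 1.68 A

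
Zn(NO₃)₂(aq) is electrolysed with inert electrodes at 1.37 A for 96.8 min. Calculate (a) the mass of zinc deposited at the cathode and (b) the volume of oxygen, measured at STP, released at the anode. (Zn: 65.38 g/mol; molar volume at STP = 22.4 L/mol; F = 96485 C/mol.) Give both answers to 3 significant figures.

Q = 1.37 × 5808 = 7957 C; n(e⁻) = 7957 / 96485 = 0.08247 mol
Cathode: Zn²⁺ + 2e⁻ → Zn → n(Zn) = 0.08247/2 = 0.04124 mol → 2.70 g
Anode: 2H₂O → O₂ + 4H⁺ + 4e⁻ → n(O₂) = 0.08247/4 = 0.02062 mol → 0.462 L

2.70 g Zn; 0.462 L O₂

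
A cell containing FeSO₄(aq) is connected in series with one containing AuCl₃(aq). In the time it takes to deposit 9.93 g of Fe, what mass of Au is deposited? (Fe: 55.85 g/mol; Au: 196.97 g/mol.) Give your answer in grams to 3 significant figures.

n(Fe) = 9.93 / 55.85 = 0.1778 mol
Fe²⁺ + 2e⁻ → Fe, so n(e⁻) = 2 × 0.1778 = 0.3556 mol
In series, the same 0.3556 mol of electrons flows through the second cell.
Au³⁺ + 3e⁻ → Au, so n(Au) = 0.3556 / 3 = 0.1185 mol
m(Au) = 0.1185 × 196.97 = 23.3 g

23.3 g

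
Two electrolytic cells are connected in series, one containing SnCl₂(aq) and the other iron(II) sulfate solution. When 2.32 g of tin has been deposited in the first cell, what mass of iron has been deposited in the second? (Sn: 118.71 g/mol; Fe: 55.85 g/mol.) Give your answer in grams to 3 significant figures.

n(Sn) = 2.32 / 118.71 = 0.01954 mol
Sn²⁺ + 2e⁻ → Sn, so n(e⁻) = 2 × 0.01954 = 0.03908 mol
In series, the same 0.03908 mol of electrons flows through the second cell.
Fe²⁺ + 2e⁻ → Fe, so n(Fe) = 0.03908 / 2 = 0.01954 mol
m(Fe) = 0.01954 × 55.85 = 1.09 g

1.09 g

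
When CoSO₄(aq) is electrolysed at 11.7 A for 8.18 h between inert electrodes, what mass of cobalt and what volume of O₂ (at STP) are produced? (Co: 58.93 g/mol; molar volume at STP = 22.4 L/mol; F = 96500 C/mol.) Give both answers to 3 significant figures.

Q = 11.7 × 29448 = 3.445×10^5 C; n(e⁻) = 3.445×10^5 / 96500 = 3.570 mol
Cathode: Co²⁺ + 2e⁻ → Co → n(Co) = 3.570/2 = 1.785 mol → 105 g
Anode: 2H₂O → O₂ + 4H⁺ + 4e⁻ → n(O₂) = 3.570/4 = 0.8925 mol → 20.0 L

105 g Co; 20.0 L O₂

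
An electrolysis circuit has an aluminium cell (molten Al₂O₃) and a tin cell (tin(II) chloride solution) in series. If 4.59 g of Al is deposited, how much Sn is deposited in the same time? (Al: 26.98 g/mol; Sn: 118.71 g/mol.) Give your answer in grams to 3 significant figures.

n(Al) = 4.59 / 26.98 = 0.1701 mol
Al³⁺ + 3e⁻ → Al, so n(e⁻) = 3 × 0.1701 = 0.5103 mol
In series, the same 0.5103 mol of electrons flows through the second cell.
Sn²⁺ + 2e⁻ → Sn, so n(Sn) = 0.5103 / 2 = 0.2552 mol
m(Sn) = 0.2552 × 118.71 = 30.3 g

30.3 g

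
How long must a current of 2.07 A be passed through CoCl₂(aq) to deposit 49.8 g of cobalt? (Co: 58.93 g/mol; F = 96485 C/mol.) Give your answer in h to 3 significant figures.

21.9 h

n(Co) = 49.8 / 58.93 = 0.8451 mol
Co²⁺ + 2e⁻ → Co, so n(e⁻) = 2 × 0.8451 = 1.690 mol
Q = 1.690 × 96485 = 1.631×10^5 C
t = Q / I = 1.631×10^5 / 2.07 = 78790 s = 21.9 h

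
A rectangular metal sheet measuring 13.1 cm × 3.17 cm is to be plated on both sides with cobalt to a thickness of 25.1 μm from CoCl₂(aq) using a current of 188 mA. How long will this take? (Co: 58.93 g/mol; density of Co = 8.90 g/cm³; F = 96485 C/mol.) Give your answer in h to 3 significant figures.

Plated area = 2 × 13.1 × 3.17 = 83.05 cm²
Volume = 83.05 × 25.1×10⁻⁴ cm = 0.2085 cm³
m(Co) = 0.2085 × 8.90 = 1.856 g
n(Co) = 1.856 / 58.93 = 0.03149 mol; n(e⁻) = 2 × 0.03149 = 0.06298 mol
Q = 0.06298 × 96485 = 6077 C
t = 6077 / 0.188 = 32320 s = 8.98 h

8.98 h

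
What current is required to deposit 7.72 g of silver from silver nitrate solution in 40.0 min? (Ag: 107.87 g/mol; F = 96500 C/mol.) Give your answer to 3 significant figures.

2.88 A

n(Ag) = 7.72 / 107.87 = 0.07157 mol
Ag⁺ + e⁻ → Ag, so n(e⁻) = 0.07157 mol
Q = 0.07157 × 96500 = 6907 C
I = Q / t = 6907 / 2400 s = 2.88 A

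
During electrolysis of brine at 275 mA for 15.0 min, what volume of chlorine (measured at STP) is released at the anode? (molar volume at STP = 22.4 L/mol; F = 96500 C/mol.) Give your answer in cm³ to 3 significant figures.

28.7 cm³

Q = It = 0.275 × 900 = 247.5 C
n(e⁻) = Q/F = 247.5/96500 = 0.002565 mol
2Cl⁻ → Cl₂ + 2e⁻, so n(Cl₂) = 0.002565 / 2 = 0.001283 mol
V = 0.001283 × 22.4 = 0.02874 L
= 28.7 cm³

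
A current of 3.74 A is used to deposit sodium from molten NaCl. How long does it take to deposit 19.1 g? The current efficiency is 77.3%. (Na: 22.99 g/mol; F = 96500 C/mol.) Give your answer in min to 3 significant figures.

462 min

n(Na) = 19.1 / 22.99 = 0.8308 mol
Na⁺ + e⁻ → Na, so n(e⁻) = 0.8308 mol
Q = 0.8308 × 96500 / 0.773 = 1.037×10^5 C
t = Q / I = 1.037×10^5 / 3.74 = 27730 s = 462 min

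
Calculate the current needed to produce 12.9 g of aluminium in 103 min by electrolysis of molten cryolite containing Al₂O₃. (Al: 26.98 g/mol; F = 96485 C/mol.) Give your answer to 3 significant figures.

n(Al) = 12.9 / 26.98 = 0.4781 mol
Al³⁺ + 3e⁻ → Al, so n(e⁻) = 3 × 0.4781 = 1.434 mol
Q = 1.434 × 96485 = 1.384×10^5 C
I = Q / t = 1.384×10^5 / 6180 s = 22.4 A

22.4 A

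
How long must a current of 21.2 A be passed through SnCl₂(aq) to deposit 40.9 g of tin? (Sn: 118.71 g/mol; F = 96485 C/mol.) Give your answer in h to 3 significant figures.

0.871 h

n(Sn) = 40.9 / 118.71 = 0.3445 mol
Sn²⁺ + 2e⁻ → Sn, so n(e⁻) = 2 × 0.3445 = 0.6890 mol
Q = 0.6890 × 96485 = 66480 C
t = Q / I = 66480 / 21.2 = 3136 s = 0.871 h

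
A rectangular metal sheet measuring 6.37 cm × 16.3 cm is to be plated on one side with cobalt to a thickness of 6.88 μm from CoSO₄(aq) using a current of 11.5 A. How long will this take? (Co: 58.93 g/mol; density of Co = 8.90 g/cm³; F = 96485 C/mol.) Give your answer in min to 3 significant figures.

Plated area = 6.37 × 16.3 = 103.8 cm²
Volume = 103.8 × 6.88×10⁻⁴ cm = 0.07141 cm³
m(Co) = 0.07141 × 8.90 = 0.6355 g
n(Co) = 0.6355 / 58.93 = 0.01078 mol; n(e⁻) = 2 × 0.01078 = 0.02156 mol
Q = 0.02156 × 96485 = 2080 C
t = 2080 / 11.5 = 180.9 s = 3.02 min

3.02 min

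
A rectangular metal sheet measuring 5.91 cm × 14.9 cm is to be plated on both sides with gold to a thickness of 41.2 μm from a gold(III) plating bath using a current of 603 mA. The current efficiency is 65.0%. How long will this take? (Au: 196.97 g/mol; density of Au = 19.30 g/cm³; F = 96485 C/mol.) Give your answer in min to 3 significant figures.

Plated area = 2 × 5.91 × 14.9 = 176.1 cm²
Volume = 176.1 × 41.2×10⁻⁴ cm = 0.7255 cm³
m(Au) = 0.7255 × 19.30 = 14.00 g
n(Au) = 14.00 / 196.97 = 0.07108 mol; n(e⁻) = 3 × 0.07108 = 0.2132 mol
Q = 0.2132 × 96485 / 0.650 = 31650 C
t = 31650 / 0.603 = 52490 s = 875 min

875 min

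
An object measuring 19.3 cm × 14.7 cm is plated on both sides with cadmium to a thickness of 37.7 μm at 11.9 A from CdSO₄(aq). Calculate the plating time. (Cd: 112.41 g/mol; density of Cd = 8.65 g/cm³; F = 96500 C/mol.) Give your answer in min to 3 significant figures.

Plated area = 2 × 19.3 × 14.7 = 567.4 cm²
Volume = 567.4 × 37.7×10⁻⁴ cm = 2.139 cm³
m(Cd) = 2.139 × 8.65 = 18.50 g
n(Cd) = 18.50 / 112.41 = 0.1646 mol; n(e⁻) = 2 × 0.1646 = 0.3292 mol
Q = 0.3292 × 96500 = 31770 C
t = 31770 / 11.9 = 2670 s = 44.5 min

44.5 min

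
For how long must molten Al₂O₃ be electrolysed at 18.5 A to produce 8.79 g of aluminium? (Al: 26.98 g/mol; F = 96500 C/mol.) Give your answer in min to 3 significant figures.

n(Al) = 8.79 / 26.98 = 0.3258 mol
Al³⁺ + 3e⁻ → Al, so n(e⁻) = 3 × 0.3258 = 0.9774 mol
Q = 0.9774 × 96500 = 94320 C
t = Q / I = 94320 / 18.5 = 5098 s = 85.0 min

85.0 min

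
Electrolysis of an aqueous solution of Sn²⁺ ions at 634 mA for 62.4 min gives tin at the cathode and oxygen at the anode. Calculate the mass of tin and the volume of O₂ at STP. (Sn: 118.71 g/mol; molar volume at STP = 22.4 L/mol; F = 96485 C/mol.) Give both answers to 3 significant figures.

Q = 0.634 × 3744 = 2374 C; n(e⁻) = 2374 / 96485 = 0.02460 mol
Cathode: Sn²⁺ + 2e⁻ → Sn → n(Sn) = 0.02460/2 = 0.01230 mol → 1.46 g
Anode: 2H₂O → O₂ + 4H⁺ + 4e⁻ → n(O₂) = 0.02460/4 = 0.006150 mol → 0.138 L

1.46 g Sn; 0.138 L O₂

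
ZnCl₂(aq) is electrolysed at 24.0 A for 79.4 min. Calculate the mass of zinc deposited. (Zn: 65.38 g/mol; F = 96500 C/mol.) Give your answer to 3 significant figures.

Q = 24.0 A × 4764 s = 1.143×10^5 C
n(e⁻) = Q/F = 1.143×10^5/96500 = 1.184 mol
Zn²⁺ + 2e⁻ → Zn, so n(Zn) = 1.184 / 2 = 0.5920 mol
m = 0.5920 × 65.38 = 38.7 g

38.7 g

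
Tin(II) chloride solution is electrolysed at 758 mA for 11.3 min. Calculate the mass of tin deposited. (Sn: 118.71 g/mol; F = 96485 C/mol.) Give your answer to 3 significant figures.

0.316 g

Charge passed = 0.758 × 678 = 513.9 C
n(e⁻) = 513.9 / 96485 = 0.005326 mol
Sn²⁺ + 2e⁻ → Sn, so n(Sn) = 0.005326 / 2 = 0.002663 mol
m = 0.002663 × 118.71 = 0.316 g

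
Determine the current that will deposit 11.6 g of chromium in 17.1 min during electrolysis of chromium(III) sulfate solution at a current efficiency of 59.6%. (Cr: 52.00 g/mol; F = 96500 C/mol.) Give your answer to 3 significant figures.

n(Cr) = 11.6 / 52.00 = 0.2231 mol
Cr³⁺ + 3e⁻ → Cr, so n(e⁻) = 3 × 0.2231 = 0.6693 mol
Q = 0.6693 × 96500 / 0.596 = 1.084×10^5 C
I = Q / t = 1.084×10^5 / 1026 s = 106 A

106 A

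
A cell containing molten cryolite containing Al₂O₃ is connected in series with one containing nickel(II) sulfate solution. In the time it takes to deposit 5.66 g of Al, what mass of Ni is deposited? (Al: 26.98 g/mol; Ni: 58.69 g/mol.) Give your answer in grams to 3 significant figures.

18.5 g

n(Al) = 5.66 / 26.98 = 0.2098 mol
Al³⁺ + 3e⁻ → Al, so n(e⁻) = 3 × 0.2098 = 0.6294 mol
Since the cells are in series, n(e⁻) in the Ni cell is also 0.6294 mol.
Ni²⁺ + 2e⁻ → Ni, so n(Ni) = 0.6294 / 2 = 0.3147 mol
m(Ni) = 0.3147 × 58.69 = 18.5 g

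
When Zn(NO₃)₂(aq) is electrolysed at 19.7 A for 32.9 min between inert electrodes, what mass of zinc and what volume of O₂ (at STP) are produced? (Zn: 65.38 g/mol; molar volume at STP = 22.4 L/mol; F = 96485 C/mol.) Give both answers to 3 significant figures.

Q = 19.7 × 1974 = 38890 C; n(e⁻) = 38890 / 96485 = 0.4031 mol
Cathode: Zn²⁺ + 2e⁻ → Zn → n(Zn) = 0.4031/2 = 0.2016 mol → 13.2 g
Anode: 2H₂O → O₂ + 4H⁺ + 4e⁻ → n(O₂) = 0.4031/4 = 0.1008 mol → 2.26 L

13.2 g Zn; 2.26 L O₂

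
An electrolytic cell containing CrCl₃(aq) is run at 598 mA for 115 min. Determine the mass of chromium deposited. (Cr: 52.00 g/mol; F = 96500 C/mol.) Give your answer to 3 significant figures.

0.741 g

Q = 0.598 A × 6900 s = 4126 C
n(e⁻) = 4126 / 96500 = 0.04276 mol
Cr³⁺ + 3e⁻ → Cr, so n(Cr) = 0.04276 / 3 = 0.01425 mol
m = 0.01425 × 52.00 = 0.741 g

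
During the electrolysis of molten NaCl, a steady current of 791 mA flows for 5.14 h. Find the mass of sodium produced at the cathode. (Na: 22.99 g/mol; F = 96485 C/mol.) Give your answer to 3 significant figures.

Q = It = 0.791 × 18504 = 14640 C
n(e⁻) = Q/F = 14640/96485 = 0.1517 mol
Na⁺ + e⁻ → Na, so n(Na) = 0.1517 mol
m = 0.1517 × 22.99 = 3.49 g

3.49 g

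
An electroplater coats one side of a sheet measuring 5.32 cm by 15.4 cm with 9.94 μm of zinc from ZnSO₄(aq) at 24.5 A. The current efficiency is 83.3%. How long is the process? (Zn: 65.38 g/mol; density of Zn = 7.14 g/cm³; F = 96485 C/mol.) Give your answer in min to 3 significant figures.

1.40 min

Plated area = 5.32 × 15.4 = 81.93 cm²
Volume = 81.93 × 9.94×10⁻⁴ cm = 0.08144 cm³
m(Zn) = 0.08144 × 7.14 = 0.5815 g
n(Zn) = 0.5815 / 65.38 = 0.008894 mol; n(e⁻) = 2 × 0.008894 = 0.01779 mol
Q = 0.01779 × 96485 / 0.833 = 2061 C
t = 2061 / 24.5 = 84.12 s = 1.40 min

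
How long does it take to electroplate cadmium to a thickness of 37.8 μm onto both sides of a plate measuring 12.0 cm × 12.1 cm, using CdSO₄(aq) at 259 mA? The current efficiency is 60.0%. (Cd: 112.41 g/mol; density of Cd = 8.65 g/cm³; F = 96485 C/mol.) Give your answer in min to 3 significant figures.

Plated area = 2 × 12.0 × 12.1 = 290.4 cm²
Volume = 290.4 × 37.8×10⁻⁴ cm = 1.098 cm³
m(Cd) = 1.098 × 8.65 = 9.498 g
n(Cd) = 9.498 / 112.41 = 0.08449 mol; n(e⁻) = 2 × 0.08449 = 0.1690 mol
Q = 0.1690 × 96485 / 0.600 = 27180 C
t = 27180 / 0.259 = 1.049×10^5 s = 1750 min

1750 min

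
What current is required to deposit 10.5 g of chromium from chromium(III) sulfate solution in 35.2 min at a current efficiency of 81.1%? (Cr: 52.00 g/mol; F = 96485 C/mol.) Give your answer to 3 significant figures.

n(Cr) = 10.5 / 52.00 = 0.2019 mol
Cr³⁺ + 3e⁻ → Cr, so n(e⁻) = 3 × 0.2019 = 0.6057 mol
Q = 0.6057 × 96485 / 0.811 = 72060 C
I = Q / t = 72060 / 2112 s = 34.1 A

34.1 A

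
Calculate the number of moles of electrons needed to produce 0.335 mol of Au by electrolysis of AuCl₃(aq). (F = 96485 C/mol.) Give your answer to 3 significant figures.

1.01 mol

Au³⁺ + 3e⁻ → Au, so n(e⁻) = 3 × 0.335 = 1.005 mol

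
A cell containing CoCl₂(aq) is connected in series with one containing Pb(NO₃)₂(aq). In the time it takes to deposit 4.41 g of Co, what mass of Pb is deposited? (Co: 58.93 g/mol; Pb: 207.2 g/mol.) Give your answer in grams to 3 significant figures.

n(Co) = 4.41 / 58.93 = 0.07483 mol
Co²⁺ + 2e⁻ → Co, so n(e⁻) = 2 × 0.07483 = 0.1497 mol
The cells are in series, so the same charge (and hence the same n(e⁻) = 0.1497 mol) passes through both.
Pb²⁺ + 2e⁻ → Pb, so n(Pb) = 0.1497 / 2 = 0.07485 mol
m(Pb) = 0.07485 × 207.2 = 15.5 g

15.5 g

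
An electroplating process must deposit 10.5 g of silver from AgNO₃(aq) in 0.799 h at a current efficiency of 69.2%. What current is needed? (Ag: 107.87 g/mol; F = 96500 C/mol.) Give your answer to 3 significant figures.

4.72 A

n(Ag) = 10.5 / 107.87 = 0.09734 mol
Ag⁺ + e⁻ → Ag, so n(e⁻) = 0.09734 mol
Q = 0.09734 × 96500 / 0.692 = 13570 C
I = Q / t = 13570 / 2876.4 s = 4.72 A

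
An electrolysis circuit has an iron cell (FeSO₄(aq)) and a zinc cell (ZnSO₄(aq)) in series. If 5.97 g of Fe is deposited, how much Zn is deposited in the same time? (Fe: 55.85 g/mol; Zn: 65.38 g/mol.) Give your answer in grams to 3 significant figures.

n(Fe) = 5.97 / 55.85 = 0.1069 mol
Fe²⁺ + 2e⁻ → Fe, so n(e⁻) = 2 × 0.1069 = 0.2138 mol
Same current for the same time ⇒ same n(e⁻) = 0.2138 mol in both cells.
Zn²⁺ + 2e⁻ → Zn, so n(Zn) = 0.2138 / 2 = 0.1069 mol
m(Zn) = 0.1069 × 65.38 = 6.99 g

6.99 g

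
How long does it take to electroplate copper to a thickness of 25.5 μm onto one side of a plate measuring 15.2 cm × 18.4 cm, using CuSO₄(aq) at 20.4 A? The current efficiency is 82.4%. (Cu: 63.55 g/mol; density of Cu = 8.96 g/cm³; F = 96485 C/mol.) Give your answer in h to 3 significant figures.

0.321 h

Plated area = 15.2 × 18.4 = 279.7 cm²
Volume = 279.7 × 25.5×10⁻⁴ cm = 0.7132 cm³
m(Cu) = 0.7132 × 8.96 = 6.390 g
n(Cu) = 6.390 / 63.55 = 0.1006 mol; n(e⁻) = 2 × 0.1006 = 0.2012 mol
Q = 0.2012 × 96485 / 0.824 = 23560 C
t = 23560 / 20.4 = 1155 s = 0.321 h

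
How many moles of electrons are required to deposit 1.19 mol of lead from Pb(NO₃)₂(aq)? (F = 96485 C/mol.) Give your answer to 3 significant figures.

2.38 mol

Pb²⁺ + 2e⁻ → Pb, so n(e⁻) = 2 × 1.19 = 2.380 mol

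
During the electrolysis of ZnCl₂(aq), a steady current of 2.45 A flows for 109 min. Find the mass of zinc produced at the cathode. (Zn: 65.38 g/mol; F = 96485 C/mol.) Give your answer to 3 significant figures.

5.43 g

Q = It = 2.45 × 6540 = 16020 C
n(e⁻) = 16020 / 96485 = 0.1660 mol
Zn²⁺ + 2e⁻ → Zn, so n(Zn) = 0.1660 / 2 = 0.08300 mol
m = 0.08300 × 65.38 = 5.43 g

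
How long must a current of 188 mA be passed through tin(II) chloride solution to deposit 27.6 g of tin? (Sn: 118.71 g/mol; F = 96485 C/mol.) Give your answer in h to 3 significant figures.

n(Sn) = 27.6 / 118.71 = 0.2325 mol
Sn²⁺ + 2e⁻ → Sn, so n(e⁻) = 2 × 0.2325 = 0.4650 mol
Q = 0.4650 × 96485 = 44870 C
t = Q / I = 44870 / 0.188 = 2.387×10^5 s = 66.3 h

66.3 h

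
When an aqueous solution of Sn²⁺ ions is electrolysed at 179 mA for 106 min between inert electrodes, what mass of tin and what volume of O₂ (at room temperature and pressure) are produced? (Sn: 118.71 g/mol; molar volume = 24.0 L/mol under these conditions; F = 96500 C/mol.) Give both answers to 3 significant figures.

Q = 0.179 × 6360 = 1138 C; n(e⁻) = 1138 / 96500 = 0.01179 mol
Cathode: Sn²⁺ + 2e⁻ → Sn → n(Sn) = 0.01179/2 = 0.005895 mol → 0.700 g
Anode: 2H₂O → O₂ + 4H⁺ + 4e⁻ → n(O₂) = 0.01179/4 = 0.002948 mol → 0.0708 L

0.700 g Sn; 0.0708 L O₂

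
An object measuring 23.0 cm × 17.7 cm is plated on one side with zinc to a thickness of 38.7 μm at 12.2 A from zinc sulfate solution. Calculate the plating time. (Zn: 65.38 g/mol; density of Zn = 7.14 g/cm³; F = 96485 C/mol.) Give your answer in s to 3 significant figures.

Plated area = 23.0 × 17.7 = 407.1 cm²
Volume = 407.1 × 38.7×10⁻⁴ cm = 1.575 cm³
m(Zn) = 1.575 × 7.14 = 11.25 g
n(Zn) = 11.25 / 65.38 = 0.1721 mol; n(e⁻) = 2 × 0.1721 = 0.3442 mol
Q = 0.3442 × 96485 = 33210 C
t = 33210 / 12.2 = 2722 s

2720 s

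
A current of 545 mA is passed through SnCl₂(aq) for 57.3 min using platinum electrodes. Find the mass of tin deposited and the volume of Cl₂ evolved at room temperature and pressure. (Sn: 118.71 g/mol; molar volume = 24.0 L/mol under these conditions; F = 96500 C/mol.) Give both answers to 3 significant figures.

Q = 0.545 × 3438 = 1874 C; n(e⁻) = 1874 / 96500 = 0.01942 mol
Cathode: Sn²⁺ + 2e⁻ → Sn → n(Sn) = 0.01942/2 = 0.009710 mol → 1.15 g
Anode: 2Cl⁻ → Cl₂ + 2e⁻ → n(Cl₂) = 0.01942/2 = 0.009710 mol → 0.233 L

1.15 g Sn; 0.233 L Cl₂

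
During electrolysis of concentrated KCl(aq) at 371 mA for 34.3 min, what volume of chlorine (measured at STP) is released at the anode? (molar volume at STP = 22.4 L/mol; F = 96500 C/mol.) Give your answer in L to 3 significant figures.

Q = 0.371 A × 2058 s = 763.5 C
n(e⁻) = 763.5 / 96500 = 0.007912 mol
2Cl⁻ → Cl₂ + 2e⁻, so n(Cl₂) = 0.007912 / 2 = 0.003956 mol
V = 0.003956 × 22.4 = 0.08861 L

0.0886 L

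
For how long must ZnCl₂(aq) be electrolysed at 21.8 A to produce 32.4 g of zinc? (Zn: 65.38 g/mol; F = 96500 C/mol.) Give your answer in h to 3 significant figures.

1.22 h

n(Zn) = 32.4 / 65.38 = 0.4956 mol
Zn²⁺ + 2e⁻ → Zn, so n(e⁻) = 2 × 0.4956 = 0.9912 mol
Q = 0.9912 × 96500 = 95650 C
t = Q / I = 95650 / 21.8 = 4388 s = 1.22 h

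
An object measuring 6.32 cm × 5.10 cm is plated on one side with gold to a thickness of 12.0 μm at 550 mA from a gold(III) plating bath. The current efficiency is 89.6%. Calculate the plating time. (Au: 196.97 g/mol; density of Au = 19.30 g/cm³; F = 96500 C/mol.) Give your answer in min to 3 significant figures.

Plated area = 6.32 × 5.10 = 32.23 cm²
Volume = 32.23 × 12.0×10⁻⁴ cm = 0.03868 cm³
m(Au) = 0.03868 × 19.30 = 0.7465 g
n(Au) = 0.7465 / 196.97 = 0.003790 mol; n(e⁻) = 3 × 0.003790 = 0.01137 mol
Q = 0.01137 × 96500 / 0.896 = 1225 C
t = 1225 / 0.550 = 2227 s = 37.1 min

37.1 min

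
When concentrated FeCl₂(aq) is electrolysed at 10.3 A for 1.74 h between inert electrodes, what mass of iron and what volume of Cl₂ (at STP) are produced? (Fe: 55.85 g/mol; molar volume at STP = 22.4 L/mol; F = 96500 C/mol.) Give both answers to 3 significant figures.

18.7 g Fe; 7.49 L Cl₂

Q = 10.3 × 6264 = 64520 C; n(e⁻) = 64520 / 96500 = 0.6686 mol
Cathode: Fe²⁺ + 2e⁻ → Fe → n(Fe) = 0.6686/2 = 0.3343 mol → 18.7 g
Anode: 2Cl⁻ → Cl₂ + 2e⁻ → n(Cl₂) = 0.6686/2 = 0.3343 mol → 7.49 L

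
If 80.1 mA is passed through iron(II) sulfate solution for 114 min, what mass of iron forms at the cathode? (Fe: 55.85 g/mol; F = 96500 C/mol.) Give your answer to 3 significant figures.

Charge passed = 0.0801 × 6840 = 547.9 C
Moles of electrons = 547.9 / 96500 = 0.005678 mol
Fe²⁺ + 2e⁻ → Fe, so n(Fe) = 0.005678 / 2 = 0.002839 mol
m = 0.002839 × 55.85 = 0.159 g

0.159 g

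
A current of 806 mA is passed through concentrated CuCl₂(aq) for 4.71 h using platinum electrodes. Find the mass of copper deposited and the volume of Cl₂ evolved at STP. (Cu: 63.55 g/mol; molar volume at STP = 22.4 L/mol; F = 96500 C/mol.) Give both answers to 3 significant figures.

Q = 0.806 × 16956 = 13670 C; n(e⁻) = 13670 / 96500 = 0.1417 mol
Cathode: Cu²⁺ + 2e⁻ → Cu → n(Cu) = 0.1417/2 = 0.07085 mol → 4.50 g
Anode: 2Cl⁻ → Cl₂ + 2e⁻ → n(Cl₂) = 0.1417/2 = 0.07085 mol → 1.59 L

4.50 g Cu; 1.59 L Cl₂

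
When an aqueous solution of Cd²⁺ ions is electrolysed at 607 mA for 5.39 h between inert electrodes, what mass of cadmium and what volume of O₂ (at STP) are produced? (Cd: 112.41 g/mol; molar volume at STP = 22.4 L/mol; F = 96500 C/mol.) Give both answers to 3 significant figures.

Q = 0.607 × 19404 = 11780 C; n(e⁻) = 11780 / 96500 = 0.1221 mol
Cathode: Cd²⁺ + 2e⁻ → Cd → n(Cd) = 0.1221/2 = 0.06105 mol → 6.86 g
Anode: 2H₂O → O₂ + 4H⁺ + 4e⁻ → n(O₂) = 0.1221/4 = 0.03053 mol → 0.684 L

6.86 g Cd; 0.684 L O₂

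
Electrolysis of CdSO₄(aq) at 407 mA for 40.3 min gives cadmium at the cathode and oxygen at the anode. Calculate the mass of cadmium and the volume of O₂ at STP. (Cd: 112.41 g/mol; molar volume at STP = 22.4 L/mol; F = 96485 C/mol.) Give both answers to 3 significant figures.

0.573 g Cd; 0.0571 L O₂

Q = 0.407 × 2418 = 984.1 C; n(e⁻) = 984.1 / 96485 = 0.01020 mol
Cathode: Cd²⁺ + 2e⁻ → Cd → n(Cd) = 0.01020/2 = 0.005100 mol → 0.573 g
Anode: 2H₂O → O₂ + 4H⁺ + 4e⁻ → n(O₂) = 0.01020/4 = 0.002550 mol → 0.0571 L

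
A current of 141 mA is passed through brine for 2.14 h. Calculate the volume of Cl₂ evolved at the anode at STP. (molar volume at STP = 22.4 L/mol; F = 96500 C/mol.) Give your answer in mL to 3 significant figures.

Q = It = 0.141 × 7704 = 1086 C
n(e⁻) = 1086 / 96500 = 0.01125 mol
2Cl⁻ → Cl₂ + 2e⁻, so n(Cl₂) = 0.01125 / 2 = 0.005625 mol
V = 0.005625 × 22.4 = 0.1260 L
= 126 mL

126 mL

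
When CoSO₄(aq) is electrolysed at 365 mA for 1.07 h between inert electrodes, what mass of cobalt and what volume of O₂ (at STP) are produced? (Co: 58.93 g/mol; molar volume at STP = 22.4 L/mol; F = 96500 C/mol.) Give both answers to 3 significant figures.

0.429 g Co; 0.0816 L O₂

Q = 0.365 × 3852 = 1406 C; n(e⁻) = 1406 / 96500 = 0.01457 mol
Cathode: Co²⁺ + 2e⁻ → Co → n(Co) = 0.01457/2 = 0.007285 mol → 0.429 g
Anode: 2H₂O → O₂ + 4H⁺ + 4e⁻ → n(O₂) = 0.01457/4 = 0.003643 mol → 0.0816 L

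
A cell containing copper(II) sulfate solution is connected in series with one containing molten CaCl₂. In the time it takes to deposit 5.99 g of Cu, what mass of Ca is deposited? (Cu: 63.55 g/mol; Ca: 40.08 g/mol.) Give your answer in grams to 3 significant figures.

n(Cu) = 5.99 / 63.55 = 0.09426 mol
Cu²⁺ + 2e⁻ → Cu, so n(e⁻) = 2 × 0.09426 = 0.1885 mol
In series, the same 0.1885 mol of electrons flows through the second cell.
Ca²⁺ + 2e⁻ → Ca, so n(Ca) = 0.1885 / 2 = 0.09425 mol
m(Ca) = 0.09425 × 40.08 = 3.78 g

3.78 g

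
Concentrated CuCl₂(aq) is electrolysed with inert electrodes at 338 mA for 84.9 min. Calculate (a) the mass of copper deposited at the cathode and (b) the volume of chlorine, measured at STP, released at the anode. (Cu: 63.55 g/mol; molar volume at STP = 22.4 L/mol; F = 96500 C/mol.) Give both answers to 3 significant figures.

Q = 0.338 × 5094 = 1722 C; n(e⁻) = 1722 / 96500 = 0.01784 mol
Cathode: Cu²⁺ + 2e⁻ → Cu → n(Cu) = 0.01784/2 = 0.008920 mol → 0.567 g
Anode: 2Cl⁻ → Cl₂ + 2e⁻ → n(Cl₂) = 0.01784/2 = 0.008920 mol → 0.200 L

0.567 g Cu; 0.200 L Cl₂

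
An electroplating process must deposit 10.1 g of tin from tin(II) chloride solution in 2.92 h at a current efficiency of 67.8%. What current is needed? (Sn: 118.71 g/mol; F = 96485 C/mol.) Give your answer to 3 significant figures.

n(Sn) = 10.1 / 118.71 = 0.08508 mol
Sn²⁺ + 2e⁻ → Sn, so n(e⁻) = 2 × 0.08508 = 0.1702 mol
Q = 0.1702 × 96485 / 0.678 = 24220 C
I = Q / t = 24220 / 10512 s = 2.30 A

2.30 A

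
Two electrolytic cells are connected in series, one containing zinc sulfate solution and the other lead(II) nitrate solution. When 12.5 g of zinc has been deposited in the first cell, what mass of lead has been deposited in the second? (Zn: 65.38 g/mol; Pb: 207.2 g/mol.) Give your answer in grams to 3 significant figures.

n(Zn) = 12.5 / 65.38 = 0.1912 mol
Zn²⁺ + 2e⁻ → Zn, so n(e⁻) = 2 × 0.1912 = 0.3824 mol
In series, the same 0.3824 mol of electrons flows through the second cell.
Pb²⁺ + 2e⁻ → Pb, so n(Pb) = 0.3824 / 2 = 0.1912 mol
m(Pb) = 0.1912 × 207.2 = 39.6 g

39.6 g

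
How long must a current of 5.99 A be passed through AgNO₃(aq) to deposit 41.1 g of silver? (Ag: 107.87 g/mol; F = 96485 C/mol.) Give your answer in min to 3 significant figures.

102 min

n(Ag) = 41.1 / 107.87 = 0.3810 mol
Ag⁺ + e⁻ → Ag, so n(e⁻) = 0.3810 mol
Q = 0.3810 × 96485 = 36760 C
t = Q / I = 36760 / 5.99 = 6137 s = 102 min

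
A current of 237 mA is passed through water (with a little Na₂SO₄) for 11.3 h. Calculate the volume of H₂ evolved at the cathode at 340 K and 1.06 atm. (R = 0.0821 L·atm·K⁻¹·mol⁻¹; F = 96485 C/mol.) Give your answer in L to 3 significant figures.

Charge passed = 0.237 × 40680 = 9641 C
n(e⁻) = Q/F = 9641/96485 = 0.09992 mol
2H⁺ + 2e⁻ → H₂, so n(H₂) = 0.09992 / 2 = 0.04996 mol
V = nRT/P = 0.04996 × 0.0821 × 340 / 1.06 = 1.316 L

1.32 L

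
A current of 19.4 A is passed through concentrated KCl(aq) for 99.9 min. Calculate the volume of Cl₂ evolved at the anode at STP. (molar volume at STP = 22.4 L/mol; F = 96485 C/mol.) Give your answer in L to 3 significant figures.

Q = 19.4 A × 5994 s = 1.163×10^5 C
Moles of electrons = 1.163×10^5 / 96485 = 1.205 mol
2Cl⁻ → Cl₂ + 2e⁻, so n(Cl₂) = 1.205 / 2 = 0.6025 mol
V = 0.6025 × 22.4 = 13.50 L

13.5 L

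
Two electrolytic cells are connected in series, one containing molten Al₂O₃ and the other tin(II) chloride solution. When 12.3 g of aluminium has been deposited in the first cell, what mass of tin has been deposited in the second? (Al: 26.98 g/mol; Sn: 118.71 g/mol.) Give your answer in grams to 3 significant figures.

81.2 g

n(Al) = 12.3 / 26.98 = 0.4559 mol
Al³⁺ + 3e⁻ → Al, so n(e⁻) = 3 × 0.4559 = 1.368 mol
Same current for the same time ⇒ same n(e⁻) = 1.368 mol in both cells.
Sn²⁺ + 2e⁻ → Sn, so n(Sn) = 1.368 / 2 = 0.6840 mol
m(Sn) = 0.6840 × 118.71 = 81.2 g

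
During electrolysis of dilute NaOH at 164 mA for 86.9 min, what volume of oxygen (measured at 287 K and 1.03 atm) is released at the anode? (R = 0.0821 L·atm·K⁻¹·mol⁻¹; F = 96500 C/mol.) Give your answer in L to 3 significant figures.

0.0507 L

Charge passed = 0.164 × 5214 = 855.1 C
n(e⁻) = Q/F = 855.1/96500 = 0.008861 mol
2H₂O → O₂ + 4H⁺ + 4e⁻, so n(O₂) = 0.008861 / 4 = 0.002215 mol
V = nRT/P = 0.002215 × 0.0821 × 287 / 1.03 = 0.05067 L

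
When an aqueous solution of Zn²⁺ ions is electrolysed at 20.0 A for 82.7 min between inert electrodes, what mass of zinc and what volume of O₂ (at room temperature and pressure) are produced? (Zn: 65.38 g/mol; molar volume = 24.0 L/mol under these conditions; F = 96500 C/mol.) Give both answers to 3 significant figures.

Q = 20.0 × 4962 = 99240 C; n(e⁻) = 99240 / 96500 = 1.028 mol
Cathode: Zn²⁺ + 2e⁻ → Zn → n(Zn) = 1.028/2 = 0.5140 mol → 33.6 g
Anode: 2H₂O → O₂ + 4H⁺ + 4e⁻ → n(O₂) = 1.028/4 = 0.2570 mol → 6.17 L

33.6 g Zn; 6.17 L O₂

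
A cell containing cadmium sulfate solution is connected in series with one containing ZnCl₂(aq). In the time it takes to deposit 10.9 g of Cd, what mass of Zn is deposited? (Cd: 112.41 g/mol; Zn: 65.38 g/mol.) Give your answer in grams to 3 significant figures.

n(Cd) = 10.9 / 112.41 = 0.09697 mol
Cd²⁺ + 2e⁻ → Cd, so n(e⁻) = 2 × 0.09697 = 0.1939 mol
The cells are in series, so the same charge (and hence the same n(e⁻) = 0.1939 mol) passes through both.
Zn²⁺ + 2e⁻ → Zn, so n(Zn) = 0.1939 / 2 = 0.09695 mol
m(Zn) = 0.09695 × 65.38 = 6.34 g

6.34 g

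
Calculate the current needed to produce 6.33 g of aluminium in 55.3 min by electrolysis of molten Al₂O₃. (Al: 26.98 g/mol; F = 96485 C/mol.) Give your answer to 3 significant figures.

n(Al) = 6.33 / 26.98 = 0.2346 mol
Al³⁺ + 3e⁻ → Al, so n(e⁻) = 3 × 0.2346 = 0.7038 mol
Q = 0.7038 × 96485 = 67910 C
I = Q / t = 67910 / 3318 s = 20.5 A

20.5 A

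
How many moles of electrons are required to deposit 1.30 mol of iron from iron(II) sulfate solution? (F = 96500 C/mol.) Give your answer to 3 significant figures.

2.60 mol

Fe²⁺ + 2e⁻ → Fe, so n(e⁻) = 2 × 1.30 = 2.600 mol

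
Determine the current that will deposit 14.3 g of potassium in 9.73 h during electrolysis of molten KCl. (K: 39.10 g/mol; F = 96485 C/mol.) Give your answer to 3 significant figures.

n(K) = 14.3 / 39.10 = 0.3657 mol
K⁺ + e⁻ → K, so n(e⁻) = 0.3657 mol
Q = 0.3657 × 96485 = 35280 C
I = Q / t = 35280 / 35028 s = 1.01 A

1.01 A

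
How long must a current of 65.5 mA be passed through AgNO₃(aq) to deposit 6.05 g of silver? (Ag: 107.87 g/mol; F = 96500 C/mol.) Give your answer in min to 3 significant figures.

1380 min

n(Ag) = 6.05 / 107.87 = 0.05609 mol
Ag⁺ + e⁻ → Ag, so n(e⁻) = 0.05609 mol
Q = 0.05609 × 96500 = 5413 C
t = Q / I = 5413 / 0.0655 = 82640 s = 1380 min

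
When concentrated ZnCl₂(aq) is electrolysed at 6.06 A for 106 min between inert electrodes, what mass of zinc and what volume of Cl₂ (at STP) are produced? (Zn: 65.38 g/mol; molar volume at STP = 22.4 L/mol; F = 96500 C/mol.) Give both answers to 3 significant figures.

Q = 6.06 × 6360 = 38540 C; n(e⁻) = 38540 / 96500 = 0.3994 mol
Cathode: Zn²⁺ + 2e⁻ → Zn → n(Zn) = 0.3994/2 = 0.1997 mol → 13.1 g
Anode: 2Cl⁻ → Cl₂ + 2e⁻ → n(Cl₂) = 0.3994/2 = 0.1997 mol → 4.47 L

13.1 g Zn; 4.47 L Cl₂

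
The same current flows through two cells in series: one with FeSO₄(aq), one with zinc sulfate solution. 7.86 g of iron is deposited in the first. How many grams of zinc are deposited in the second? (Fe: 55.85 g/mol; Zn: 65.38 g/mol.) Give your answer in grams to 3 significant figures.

9.20 g

n(Fe) = 7.86 / 55.85 = 0.1407 mol
Fe²⁺ + 2e⁻ → Fe, so n(e⁻) = 2 × 0.1407 = 0.2814 mol
Same current for the same time ⇒ same n(e⁻) = 0.2814 mol in both cells.
Zn²⁺ + 2e⁻ → Zn, so n(Zn) = 0.2814 / 2 = 0.1407 mol
m(Zn) = 0.1407 × 65.38 = 9.20 g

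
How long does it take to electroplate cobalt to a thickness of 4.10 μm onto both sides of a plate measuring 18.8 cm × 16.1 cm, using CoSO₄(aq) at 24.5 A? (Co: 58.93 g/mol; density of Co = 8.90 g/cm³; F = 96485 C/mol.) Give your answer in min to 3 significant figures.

4.92 min

Plated area = 2 × 18.8 × 16.1 = 605.4 cm²
Volume = 605.4 × 4.10×10⁻⁴ cm = 0.2482 cm³
m(Co) = 0.2482 × 8.90 = 2.209 g
n(Co) = 2.209 / 58.93 = 0.03749 mol; n(e⁻) = 2 × 0.03749 = 0.07498 mol
Q = 0.07498 × 96485 = 7234 C
t = 7234 / 24.5 = 295.3 s = 4.92 min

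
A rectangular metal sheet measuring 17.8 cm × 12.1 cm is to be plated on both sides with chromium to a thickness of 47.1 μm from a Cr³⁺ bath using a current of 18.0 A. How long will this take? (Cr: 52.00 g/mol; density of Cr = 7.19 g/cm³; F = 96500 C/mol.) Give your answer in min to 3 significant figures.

75.2 min

Plated area = 2 × 17.8 × 12.1 = 430.8 cm²
Volume = 430.8 × 47.1×10⁻⁴ cm = 2.029 cm³
m(Cr) = 2.029 × 7.19 = 14.59 g
n(Cr) = 14.59 / 52.00 = 0.2806 mol; n(e⁻) = 3 × 0.2806 = 0.8418 mol
Q = 0.8418 × 96500 = 81230 C
t = 81230 / 18.0 = 4513 s = 75.2 min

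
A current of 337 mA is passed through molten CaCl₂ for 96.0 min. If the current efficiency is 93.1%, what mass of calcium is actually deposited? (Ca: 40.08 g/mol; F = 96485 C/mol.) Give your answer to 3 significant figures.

0.375 g

Q = 0.337 × 5760 = 1941 C
n(e⁻) = 1941 / 96485 = 0.02012 mol
Ca²⁺ + 2e⁻ → Ca, so theoretical m(Ca) = 0.01006 × 40.08 = 0.4032 g
Actual mass = 93.1% × 0.4032 = 0.375 g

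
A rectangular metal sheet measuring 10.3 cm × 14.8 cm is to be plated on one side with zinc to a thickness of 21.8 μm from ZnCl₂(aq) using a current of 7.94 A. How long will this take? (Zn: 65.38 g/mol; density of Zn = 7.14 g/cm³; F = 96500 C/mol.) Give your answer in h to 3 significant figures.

0.245 h

Plated area = 10.3 × 14.8 = 152.4 cm²
Volume = 152.4 × 21.8×10⁻⁴ cm = 0.3322 cm³
m(Zn) = 0.3322 × 7.14 = 2.372 g
n(Zn) = 2.372 / 65.38 = 0.03628 mol; n(e⁻) = 2 × 0.03628 = 0.07256 mol
Q = 0.07256 × 96500 = 7002 C
t = 7002 / 7.94 = 881.9 s = 0.245 h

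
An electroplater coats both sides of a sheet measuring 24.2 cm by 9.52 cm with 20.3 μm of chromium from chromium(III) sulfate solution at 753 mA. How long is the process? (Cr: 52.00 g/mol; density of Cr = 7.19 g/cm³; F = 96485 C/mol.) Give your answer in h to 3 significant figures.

Plated area = 2 × 24.2 × 9.52 = 460.8 cm²
Volume = 460.8 × 20.3×10⁻⁴ cm = 0.9354 cm³
m(Cr) = 0.9354 × 7.19 = 6.726 g
n(Cr) = 6.726 / 52.00 = 0.1293 mol; n(e⁻) = 3 × 0.1293 = 0.3879 mol
Q = 0.3879 × 96485 = 37430 C
t = 37430 / 0.753 = 49710 s = 13.8 h

13.8 h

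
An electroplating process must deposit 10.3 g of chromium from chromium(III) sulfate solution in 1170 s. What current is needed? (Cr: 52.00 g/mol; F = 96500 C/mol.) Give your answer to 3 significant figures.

n(Cr) = 10.3 / 52.00 = 0.1981 mol
Cr³⁺ + 3e⁻ → Cr, so n(e⁻) = 3 × 0.1981 = 0.5943 mol
Q = 0.5943 × 96500 = 57350 C
I = Q / t = 57350 / 1170 s = 49.0 A

49.0 A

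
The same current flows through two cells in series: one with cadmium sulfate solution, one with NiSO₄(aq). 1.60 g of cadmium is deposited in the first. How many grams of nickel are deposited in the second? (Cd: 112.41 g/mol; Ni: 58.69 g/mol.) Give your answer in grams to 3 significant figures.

0.835 g

n(Cd) = 1.60 / 112.41 = 0.01423 mol
Cd²⁺ + 2e⁻ → Cd, so n(e⁻) = 2 × 0.01423 = 0.02846 mol
The cells are in series, so the same charge (and hence the same n(e⁻) = 0.02846 mol) passes through both.
Ni²⁺ + 2e⁻ → Ni, so n(Ni) = 0.02846 / 2 = 0.01423 mol
m(Ni) = 0.01423 × 58.69 = 0.835 g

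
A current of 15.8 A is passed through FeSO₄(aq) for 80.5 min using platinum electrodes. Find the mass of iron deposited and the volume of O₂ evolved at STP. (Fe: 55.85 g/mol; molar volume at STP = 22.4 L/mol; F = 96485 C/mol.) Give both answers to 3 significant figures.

22.1 g Fe; 4.43 L O₂

Q = 15.8 × 4830 = 76310 C; n(e⁻) = 76310 / 96485 = 0.7909 mol
Cathode: Fe²⁺ + 2e⁻ → Fe → n(Fe) = 0.7909/2 = 0.3955 mol → 22.1 g
Anode: 2H₂O → O₂ + 4H⁺ + 4e⁻ → n(O₂) = 0.7909/4 = 0.1977 mol → 4.43 L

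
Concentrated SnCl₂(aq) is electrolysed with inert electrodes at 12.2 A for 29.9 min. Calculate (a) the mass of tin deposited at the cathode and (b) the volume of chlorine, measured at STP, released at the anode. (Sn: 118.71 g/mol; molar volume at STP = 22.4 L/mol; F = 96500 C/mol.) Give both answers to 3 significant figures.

13.5 g Sn; 2.54 L Cl₂

Q = 12.2 × 1794 = 21890 C; n(e⁻) = 21890 / 96500 = 0.2268 mol
Cathode: Sn²⁺ + 2e⁻ → Sn → n(Sn) = 0.2268/2 = 0.1134 mol → 13.5 g
Anode: 2Cl⁻ → Cl₂ + 2e⁻ → n(Cl₂) = 0.2268/2 = 0.1134 mol → 2.54 L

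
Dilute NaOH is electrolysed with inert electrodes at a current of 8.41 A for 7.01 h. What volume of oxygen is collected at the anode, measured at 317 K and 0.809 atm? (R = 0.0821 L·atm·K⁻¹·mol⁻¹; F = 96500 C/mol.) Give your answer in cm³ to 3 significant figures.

Charge passed = 8.41 × 25236 = 2.122×10^5 C
n(e⁻) = Q/F = 2.122×10^5/96500 = 2.199 mol
2H₂O → O₂ + 4H⁺ + 4e⁻, so n(O₂) = 2.199 / 4 = 0.5498 mol
V = nRT/P = 0.5498 × 0.0821 × 317 / 0.809 = 17.69 L
= 17700 cm³

17700 cm³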